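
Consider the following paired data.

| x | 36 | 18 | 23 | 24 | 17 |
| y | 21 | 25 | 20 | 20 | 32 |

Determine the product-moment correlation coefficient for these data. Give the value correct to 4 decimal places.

n = 5, Σx = 118, Σy = 118, Σx² = 3014, Σy² = 2890, Σxy = 2690
nΣxy − ΣxΣy = 13450 − 13924 = -474
nΣx² − (Σx)² = 15070 − 13924 = 1146; nΣy² − (Σy)² = 14450 − 13924 = 526
r = -474 / √(1146 × 526) = -474 / 776.3994 ≈ -0.6105

-0.6105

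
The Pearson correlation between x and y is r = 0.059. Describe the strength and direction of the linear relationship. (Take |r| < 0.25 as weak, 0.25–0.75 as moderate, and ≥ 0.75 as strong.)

weak positive

r = 0.059 > 0 so the relationship is positive.
|r| = 0.059, which falls in the weak range.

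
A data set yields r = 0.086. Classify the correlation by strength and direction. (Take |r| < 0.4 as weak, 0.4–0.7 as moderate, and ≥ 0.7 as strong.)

weak positive

r = 0.086 > 0 so the relationship is positive.
|r| = 0.086, which falls in the weak range.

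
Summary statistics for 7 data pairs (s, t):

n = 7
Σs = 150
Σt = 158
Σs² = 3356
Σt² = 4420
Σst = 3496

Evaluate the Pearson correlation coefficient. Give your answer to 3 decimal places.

0.317

r = (nΣst − ΣsΣt) / √[(nΣs² − (Σs)²)(nΣt² − (Σt)²)]
Numerator: 7×3496 − 150×158 = 772
Denominator: √[(23492 − 22500)(30940 − 24964)] = √[992 × 5976] = 2434.7879
r = 772 / 2434.7879 ≈ 0.317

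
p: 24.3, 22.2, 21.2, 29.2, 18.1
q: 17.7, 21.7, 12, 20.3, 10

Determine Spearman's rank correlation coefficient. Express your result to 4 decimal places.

Rank p: 4, 3, 2, 5, 1
Rank q: 3, 5, 2, 4, 1
d = rank(p) − rank(q): 1, -2, 0, 1, 0; Σd² = 6
ρ = 1 − 6Σd² / [n(n²−1)] = 1 − 6×6 / (5×24) = 1 − 36/120 ≈ 0.7000

0.7000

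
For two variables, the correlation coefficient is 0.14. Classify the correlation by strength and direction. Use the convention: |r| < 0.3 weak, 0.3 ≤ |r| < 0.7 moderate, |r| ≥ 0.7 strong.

r = 0.14 > 0 so the relationship is positive.
|r| = 0.14, which falls in the weak range.

weak positive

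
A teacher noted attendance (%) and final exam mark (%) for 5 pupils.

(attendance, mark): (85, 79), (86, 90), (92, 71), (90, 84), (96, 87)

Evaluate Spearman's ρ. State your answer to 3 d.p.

Rank attendance: 1, 2, 4, 3, 5
Rank mark: 2, 5, 1, 3, 4
d = rank(attendance) − rank(mark): -1, -3, 3, 0, 1; Σd² = 20
ρ = 1 − 6Σd² / [n(n²−1)] = 1 − 6×20 / (5×24) = 1 − 120/120 ≈ 0.000

0.000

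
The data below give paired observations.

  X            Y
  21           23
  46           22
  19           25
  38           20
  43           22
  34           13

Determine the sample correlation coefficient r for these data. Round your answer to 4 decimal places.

-0.2963

n = 6, ΣX = 201, ΣY = 125, ΣX² = 7367, ΣY² = 2691, ΣXY = 4118
nΣXY − ΣXΣY = 24708 − 25125 = -417
nΣX² − (ΣX)² = 44202 − 40401 = 3801; nΣY² − (ΣY)² = 16146 − 15625 = 521
r = -417 / √(3801 × 521) = -417 / 1407.2388 ≈ -0.2963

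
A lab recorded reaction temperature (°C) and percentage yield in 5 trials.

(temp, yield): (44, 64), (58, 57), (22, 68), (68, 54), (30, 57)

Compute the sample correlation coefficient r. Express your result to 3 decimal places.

n = 5, Σx = 222, Σy = 300, Σx² = 11308, Σy² = 18134, Σxy = 13000
nΣxy − ΣxΣy = 65000 − 66600 = -1600
nΣx² − (Σx)² = 56540 − 49284 = 7256; nΣy² − (Σy)² = 90670 − 90000 = 670
r = -1600 / √(7256 × 670) = -1600 / 2204.8855 ≈ -0.726

-0.726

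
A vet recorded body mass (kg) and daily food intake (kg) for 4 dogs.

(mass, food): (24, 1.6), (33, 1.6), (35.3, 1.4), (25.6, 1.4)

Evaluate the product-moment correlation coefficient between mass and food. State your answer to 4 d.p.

-0.2040

n = 4, Σx = 117.9, Σy = 6, Σx² = 3566.45, Σy² = 9.04, Σxy = 176.46
nΣxy − ΣxΣy = 705.84 − 707.4 = -1.56
nΣx² − (Σx)² = 14265.8 − 13900.41 = 365.39; nΣy² − (Σy)² = 36.16 − 36 = 0.16
r = -1.56 / √(365.39 × 0.16) = -1.56 / 7.6461 ≈ -0.2040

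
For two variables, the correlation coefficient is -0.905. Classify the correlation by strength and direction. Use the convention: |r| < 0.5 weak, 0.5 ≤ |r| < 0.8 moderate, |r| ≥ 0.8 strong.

strong negative

r = -0.905 < 0 so the relationship is negative.
|r| = 0.905, which falls in the strong range.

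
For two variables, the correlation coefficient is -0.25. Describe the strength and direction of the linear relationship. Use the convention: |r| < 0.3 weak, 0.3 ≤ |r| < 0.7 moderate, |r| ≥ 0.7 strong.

weak negative

r = -0.25 < 0 so the relationship is negative.
|r| = 0.25, which falls in the weak range.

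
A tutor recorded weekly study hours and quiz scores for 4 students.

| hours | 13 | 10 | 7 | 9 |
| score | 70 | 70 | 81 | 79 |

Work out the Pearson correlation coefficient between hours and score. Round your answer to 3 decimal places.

n = 4, Σx = 39, Σy = 300, Σx² = 399, Σy² = 22602, Σxy = 2888
nΣxy − ΣxΣy = 11552 − 11700 = -148
nΣx² − (Σx)² = 1596 − 1521 = 75; nΣy² − (Σy)² = 90408 − 90000 = 408
r = -148 / √(75 × 408) = -148 / 174.9286 ≈ -0.846

-0.846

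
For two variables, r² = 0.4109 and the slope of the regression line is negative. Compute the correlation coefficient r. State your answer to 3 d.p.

-0.641

|r| = √0.4109 = 0.641
The association is negative, so r = −0.641.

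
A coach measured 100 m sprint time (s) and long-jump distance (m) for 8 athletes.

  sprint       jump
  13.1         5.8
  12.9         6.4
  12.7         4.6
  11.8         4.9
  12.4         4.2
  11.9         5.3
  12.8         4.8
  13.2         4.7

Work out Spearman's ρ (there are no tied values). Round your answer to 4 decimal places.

0.1667

Rank sprint: 7, 6, 4, 1, 3, 2, 5, 8
Rank jump: 7, 8, 2, 5, 1, 6, 4, 3
d = rank(sprint) − rank(jump): 0, -2, 2, -4, 2, -4, 1, 5; Σd² = 70
ρ = 1 − 6Σd² / [n(n²−1)] = 1 − 6×70 / (8×63) = 1 − 420/504 ≈ 0.1667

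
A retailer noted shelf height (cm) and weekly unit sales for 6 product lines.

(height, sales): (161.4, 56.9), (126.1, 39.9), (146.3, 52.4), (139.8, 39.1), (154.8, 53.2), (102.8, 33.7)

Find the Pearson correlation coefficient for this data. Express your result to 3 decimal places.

n = 6, Σx = 831.2, Σy = 275.2, Σx² = 117429.78, Σy² = 13070.12, Σxy = 39047.07
nΣxy − ΣxΣy = 234282.42 − 228746.24 = 5536.18
nΣx² − (Σx)² = 704578.68 − 690893.44 = 13685.24; nΣy² − (Σy)² = 78420.72 − 75735.04 = 2685.68
r = 5536.18 / √(13685.24 × 2685.68) = 5536.18 / 6062.5222 ≈ 0.913

0.913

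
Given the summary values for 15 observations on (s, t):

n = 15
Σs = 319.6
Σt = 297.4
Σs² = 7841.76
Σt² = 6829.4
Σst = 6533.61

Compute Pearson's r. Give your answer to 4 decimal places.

r = (nΣst − ΣsΣt) / √[(nΣs² − (Σs)²)(nΣt² − (Σt)²)]
Numerator: 15×6533.61 − 319.6×297.4 = 2955.11
Denominator: √[(117626.4 − 102144.16)(102441 − 88446.76)] = √[15482.24 × 13994.24] = 14719.4491
r = 2955.11 / 14719.4491 ≈ 0.2008

0.2008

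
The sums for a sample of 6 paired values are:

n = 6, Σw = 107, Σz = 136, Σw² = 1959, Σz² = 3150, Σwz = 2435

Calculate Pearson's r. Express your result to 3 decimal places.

r = (nΣwz − ΣwΣz) / √[(nΣw² − (Σw)²)(nΣz² − (Σz)²)]
Numerator: 6×2435 − 107×136 = 58
Denominator: √[(11754 − 11449)(18900 − 18496)] = √[305 × 404] = 351.0271
r = 58 / 351.0271 ≈ 0.165

0.165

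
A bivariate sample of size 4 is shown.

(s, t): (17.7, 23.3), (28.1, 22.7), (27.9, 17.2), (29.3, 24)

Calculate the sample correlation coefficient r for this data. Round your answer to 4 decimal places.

-0.2387

n = 4, Σs = 103, Σt = 87.2, Σs² = 2739.8, Σt² = 1930.02, Σst = 2233.36
nΣst − ΣsΣt = 8933.44 − 8981.6 = -48.16
nΣs² − (Σs)² = 10959.2 − 10609 = 350.2; nΣt² − (Σt)² = 7720.08 − 7603.84 = 116.24
r = -48.16 / √(350.2 × 116.24) = -48.16 / 201.7604 ≈ -0.2387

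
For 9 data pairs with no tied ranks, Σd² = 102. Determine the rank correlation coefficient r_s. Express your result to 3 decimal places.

ρ = 1 − 6Σd² / [n(n²−1)] = 1 − 6×102 / (9×80)
  = 1 − 612/720 = 1 − 0.8500 ≈ 0.150

0.150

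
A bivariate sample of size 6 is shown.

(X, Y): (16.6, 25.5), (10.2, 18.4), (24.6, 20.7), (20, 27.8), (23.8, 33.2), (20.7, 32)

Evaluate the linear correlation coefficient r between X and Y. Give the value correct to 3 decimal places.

n = 6, ΣX = 115.9, ΣY = 157.6, ΣX² = 2379.69, ΣY² = 4316.38, ΣXY = 3128.76
nΣXY − ΣXΣY = 18772.56 − 18265.84 = 506.72
nΣX² − (ΣX)² = 14278.14 − 13432.81 = 845.33; nΣY² − (ΣY)² = 25898.28 − 24837.76 = 1060.52
r = 506.72 / √(845.33 × 1060.52) = 506.72 / 946.8312 ≈ 0.535

0.535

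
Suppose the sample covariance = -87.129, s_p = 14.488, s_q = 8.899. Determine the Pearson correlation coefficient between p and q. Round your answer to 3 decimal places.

-0.676

r = Cov(p,q) / (s_p · s_q) = -87.129 / (14.488 × 8.899)
  = -87.129 / 128.9287 ≈ -0.676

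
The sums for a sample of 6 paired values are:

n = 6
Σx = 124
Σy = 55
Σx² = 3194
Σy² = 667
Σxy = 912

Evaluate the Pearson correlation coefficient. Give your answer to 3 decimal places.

-0.701

r = (nΣxy − ΣxΣy) / √[(nΣx² − (Σx)²)(nΣy² − (Σy)²)]
Numerator: 6×912 − 124×55 = -1348
Denominator: √[(19164 − 15376)(4002 − 3025)] = √[3788 × 977] = 1923.7661
r = -1348 / 1923.7661 ≈ -0.701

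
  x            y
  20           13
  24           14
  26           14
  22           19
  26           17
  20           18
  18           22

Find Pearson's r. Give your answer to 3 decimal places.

-0.512

n = 7, Σx = 156, Σy = 117, Σx² = 3536, Σy² = 2019, Σxy = 2576
nΣxy − ΣxΣy = 18032 − 18252 = -220
nΣx² − (Σx)² = 24752 − 24336 = 416; nΣy² − (Σy)² = 14133 − 13689 = 444
r = -220 / √(416 × 444) = -220 / 429.7720 ≈ -0.512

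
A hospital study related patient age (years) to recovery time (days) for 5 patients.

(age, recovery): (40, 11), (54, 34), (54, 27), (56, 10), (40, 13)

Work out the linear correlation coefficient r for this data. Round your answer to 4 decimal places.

0.5084

n = 5, Σx = 244, Σy = 95, Σx² = 12168, Σy² = 2275, Σxy = 4814
nΣxy − ΣxΣy = 24070 − 23180 = 890
nΣx² − (Σx)² = 60840 − 59536 = 1304; nΣy² − (Σy)² = 11375 − 9025 = 2350
r = 890 / √(1304 × 2350) = 890 / 1750.5428 ≈ 0.5084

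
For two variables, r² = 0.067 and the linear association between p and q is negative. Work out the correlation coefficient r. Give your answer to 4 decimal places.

-0.2588

|r| = √0.067 = 0.2588
The association is negative, so r = −0.2588.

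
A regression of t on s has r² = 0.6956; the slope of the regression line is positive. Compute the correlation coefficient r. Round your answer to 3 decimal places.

0.834

|r| = √0.6956 = 0.834
The association is positive, so r = 0.834.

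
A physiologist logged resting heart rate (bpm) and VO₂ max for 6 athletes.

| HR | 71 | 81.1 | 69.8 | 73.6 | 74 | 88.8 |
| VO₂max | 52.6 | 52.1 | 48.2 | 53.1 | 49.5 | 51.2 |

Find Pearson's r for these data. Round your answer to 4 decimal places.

0.2202

n = 6, Σx = 458.3, Σy = 306.7, Σx² = 35268.65, Σy² = 15695.71, Σxy = 23441.99
nΣxy − ΣxΣy = 140651.94 − 140560.61 = 91.33
nΣx² − (Σx)² = 211611.9 − 210038.89 = 1573.01; nΣy² − (Σy)² = 94174.26 − 94064.89 = 109.37
r = 91.33 / √(1573.01 × 109.37) = 91.33 / 414.7772 ≈ 0.2202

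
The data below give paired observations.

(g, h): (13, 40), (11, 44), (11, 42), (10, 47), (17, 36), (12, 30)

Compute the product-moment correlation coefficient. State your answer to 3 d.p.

-0.521

n = 6, Σg = 74, Σh = 239, Σg² = 944, Σh² = 9705, Σgh = 2908
nΣgh − ΣgΣh = 17448 − 17686 = -238
nΣg² − (Σg)² = 5664 − 5476 = 188; nΣh² − (Σh)² = 58230 − 57121 = 1109
r = -238 / √(188 × 1109) = -238 / 456.6092 ≈ -0.521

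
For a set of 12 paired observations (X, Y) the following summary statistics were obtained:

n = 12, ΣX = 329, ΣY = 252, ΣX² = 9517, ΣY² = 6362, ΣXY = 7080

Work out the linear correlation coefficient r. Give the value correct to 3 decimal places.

0.235

r = (nΣXY − ΣXΣY) / √[(nΣX² − (ΣX)²)(nΣY² − (ΣY)²)]
Numerator: 12×7080 − 329×252 = 2052
Denominator: √[(114204 − 108241)(76344 − 63504)] = √[5963 × 12840] = 8750.1383
r = 2052 / 8750.1383 ≈ 0.235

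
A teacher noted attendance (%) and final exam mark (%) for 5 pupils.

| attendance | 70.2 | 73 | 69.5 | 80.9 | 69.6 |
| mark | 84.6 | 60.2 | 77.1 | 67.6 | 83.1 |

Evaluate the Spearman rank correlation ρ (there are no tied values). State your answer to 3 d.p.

-0.500

Rank attendance: 3, 4, 1, 5, 2
Rank mark: 5, 1, 3, 2, 4
d = rank(attendance) − rank(mark): -2, 3, -2, 3, -2; Σd² = 30
ρ = 1 − 6Σd² / [n(n²−1)] = 1 − 6×30 / (5×24) = 1 − 180/120 ≈ -0.500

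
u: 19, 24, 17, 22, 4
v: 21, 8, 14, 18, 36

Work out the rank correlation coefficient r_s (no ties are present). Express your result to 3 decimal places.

-0.700

Rank u: 3, 5, 2, 4, 1
Rank v: 4, 1, 2, 3, 5
d = rank(u) − rank(v): -1, 4, 0, 1, -4; Σd² = 34
ρ = 1 − 6Σd² / [n(n²−1)] = 1 − 6×34 / (5×24) = 1 − 204/120 ≈ -0.700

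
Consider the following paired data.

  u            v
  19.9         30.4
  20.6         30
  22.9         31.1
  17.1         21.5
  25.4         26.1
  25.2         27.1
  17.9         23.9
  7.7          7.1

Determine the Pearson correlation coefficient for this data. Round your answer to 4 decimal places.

n = 8, Σu = 156.7, Σv = 197.2, Σu² = 3297.09, Σv² = 5290.86, Σuv = 4131.14
nΣuv − ΣuΣv = 33049.12 − 30901.24 = 2147.88
nΣu² − (Σu)² = 26376.72 − 24554.89 = 1821.83; nΣv² − (Σv)² = 42326.88 − 38887.84 = 3439.04
r = 2147.88 / √(1821.83 × 3439.04) = 2147.88 / 2503.0674 ≈ 0.8581

0.8581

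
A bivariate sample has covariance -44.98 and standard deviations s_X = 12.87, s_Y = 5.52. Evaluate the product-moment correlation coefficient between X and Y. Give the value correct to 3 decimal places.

r = Cov(X,Y) / (s_X · s_Y) = -44.98 / (12.87 × 5.52)
  = -44.98 / 71.0424 ≈ -0.633

-0.633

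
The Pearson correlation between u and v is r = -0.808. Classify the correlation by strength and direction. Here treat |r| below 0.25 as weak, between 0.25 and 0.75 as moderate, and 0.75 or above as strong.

r = -0.808 < 0 so the relationship is negative.
|r| = 0.808, which falls in the strong range.

strong negative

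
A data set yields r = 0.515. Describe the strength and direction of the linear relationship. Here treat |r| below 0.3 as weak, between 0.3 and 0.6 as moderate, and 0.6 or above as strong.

moderate positive

r = 0.515 > 0 so the relationship is positive.
|r| = 0.515, which falls in the moderate range.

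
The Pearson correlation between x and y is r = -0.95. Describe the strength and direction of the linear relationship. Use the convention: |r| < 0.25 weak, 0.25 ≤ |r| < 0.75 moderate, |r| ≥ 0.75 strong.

r = -0.95 < 0 so the relationship is negative.
|r| = 0.95, which falls in the strong range.

strong negative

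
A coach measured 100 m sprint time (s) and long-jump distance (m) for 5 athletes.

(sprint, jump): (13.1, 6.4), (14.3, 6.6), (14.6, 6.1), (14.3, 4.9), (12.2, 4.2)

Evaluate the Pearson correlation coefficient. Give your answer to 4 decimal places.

n = 5, Σx = 68.5, Σy = 28.2, Σx² = 942.59, Σy² = 163.38, Σxy = 388.59
nΣxy − ΣxΣy = 1942.95 − 1931.7 = 11.25
nΣx² − (Σx)² = 4712.95 − 4692.25 = 20.7; nΣy² − (Σy)² = 816.9 − 795.24 = 21.66
r = 11.25 / √(20.7 × 21.66) = 11.25 / 21.1746 ≈ 0.5313

0.5313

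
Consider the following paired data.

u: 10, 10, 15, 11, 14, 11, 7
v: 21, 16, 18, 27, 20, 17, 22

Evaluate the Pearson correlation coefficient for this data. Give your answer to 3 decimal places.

-0.221

n = 7, Σu = 78, Σv = 141, Σu² = 912, Σv² = 2923, Σuv = 1558
nΣuv − ΣuΣv = 10906 − 10998 = -92
nΣu² − (Σu)² = 6384 − 6084 = 300; nΣv² − (Σv)² = 20461 − 19881 = 580
r = -92 / √(300 × 580) = -92 / 417.1331 ≈ -0.221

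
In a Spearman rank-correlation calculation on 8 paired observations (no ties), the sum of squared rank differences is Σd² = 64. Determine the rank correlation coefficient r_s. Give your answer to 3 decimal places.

ρ = 1 − 6Σd² / [n(n²−1)] = 1 − 6×64 / (8×63)
  = 1 − 384/504 = 1 − 0.7619 ≈ 0.238

0.238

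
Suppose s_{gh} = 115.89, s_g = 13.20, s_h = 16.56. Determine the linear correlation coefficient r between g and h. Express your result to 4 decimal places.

r = Cov(g,h) / (s_g · s_h) = 115.89 / (13.20 × 16.56)
  = 115.89 / 218.5920 ≈ 0.5302

0.5302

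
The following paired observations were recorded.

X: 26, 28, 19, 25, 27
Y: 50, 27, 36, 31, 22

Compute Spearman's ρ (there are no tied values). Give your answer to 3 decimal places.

Rank X: 3, 5, 1, 2, 4
Rank Y: 5, 2, 4, 3, 1
d = rank(X) − rank(Y): -2, 3, -3, -1, 3; Σd² = 32
ρ = 1 − 6Σd² / [n(n²−1)] = 1 − 6×32 / (5×24) = 1 − 192/120 ≈ -0.600

-0.600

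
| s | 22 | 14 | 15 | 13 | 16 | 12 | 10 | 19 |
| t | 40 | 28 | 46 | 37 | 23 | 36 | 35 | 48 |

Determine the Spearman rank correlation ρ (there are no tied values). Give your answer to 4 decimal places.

Rank s: 8, 4, 5, 3, 6, 2, 1, 7
Rank t: 6, 2, 7, 5, 1, 4, 3, 8
d = rank(s) − rank(t): 2, 2, -2, -2, 5, -2, -2, -1; Σd² = 50
ρ = 1 − 6Σd² / [n(n²−1)] = 1 − 6×50 / (8×63) = 1 − 300/504 ≈ 0.4048

0.4048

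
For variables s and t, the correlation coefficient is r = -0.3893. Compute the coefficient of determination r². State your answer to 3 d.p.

0.152

r² = (-0.3893)² = 0.152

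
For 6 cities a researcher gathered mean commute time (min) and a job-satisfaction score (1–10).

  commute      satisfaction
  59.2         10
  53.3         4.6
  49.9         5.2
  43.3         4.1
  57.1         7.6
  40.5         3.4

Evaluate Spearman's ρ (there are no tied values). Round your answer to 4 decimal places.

Rank commute: 6, 4, 3, 2, 5, 1
Rank satisfaction: 6, 3, 4, 2, 5, 1
d = rank(commute) − rank(satisfaction): 0, 1, -1, 0, 0, 0; Σd² = 2
ρ = 1 − 6Σd² / [n(n²−1)] = 1 − 6×2 / (6×35) = 1 − 12/210 ≈ 0.9429

0.9429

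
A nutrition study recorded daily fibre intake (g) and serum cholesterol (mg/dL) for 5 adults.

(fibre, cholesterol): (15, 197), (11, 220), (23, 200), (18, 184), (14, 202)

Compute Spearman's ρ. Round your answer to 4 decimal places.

Rank fibre: 3, 1, 5, 4, 2
Rank cholesterol: 2, 5, 3, 1, 4
d = rank(fibre) − rank(cholesterol): 1, -4, 2, 3, -2; Σd² = 34
ρ = 1 − 6Σd² / [n(n²−1)] = 1 − 6×34 / (5×24) = 1 − 204/120 ≈ -0.7000

-0.7000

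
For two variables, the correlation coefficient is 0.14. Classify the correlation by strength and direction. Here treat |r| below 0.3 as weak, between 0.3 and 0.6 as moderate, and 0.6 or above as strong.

weak positive

r = 0.14 > 0 so the relationship is positive.
|r| = 0.14, which falls in the weak range.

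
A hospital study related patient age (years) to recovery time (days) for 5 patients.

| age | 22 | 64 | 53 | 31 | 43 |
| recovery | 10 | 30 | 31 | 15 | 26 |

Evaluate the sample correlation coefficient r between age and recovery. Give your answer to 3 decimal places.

n = 5, Σx = 213, Σy = 112, Σx² = 10199, Σy² = 2862, Σxy = 5366
nΣxy − ΣxΣy = 26830 − 23856 = 2974
nΣx² − (Σx)² = 50995 − 45369 = 5626; nΣy² − (Σy)² = 14310 − 12544 = 1766
r = 2974 / √(5626 × 1766) = 2974 / 3152.0654 ≈ 0.944

0.944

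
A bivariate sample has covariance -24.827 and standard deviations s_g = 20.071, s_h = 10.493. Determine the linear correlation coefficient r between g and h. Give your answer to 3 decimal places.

-0.118

r = Cov(g,h) / (s_g · s_h) = -24.827 / (20.071 × 10.493)
  = -24.827 / 210.6050 ≈ -0.118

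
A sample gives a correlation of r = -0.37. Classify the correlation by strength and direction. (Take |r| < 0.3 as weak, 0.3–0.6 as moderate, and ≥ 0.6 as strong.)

moderate negative

r = -0.37 < 0 so the relationship is negative.
|r| = 0.37, which falls in the moderate range.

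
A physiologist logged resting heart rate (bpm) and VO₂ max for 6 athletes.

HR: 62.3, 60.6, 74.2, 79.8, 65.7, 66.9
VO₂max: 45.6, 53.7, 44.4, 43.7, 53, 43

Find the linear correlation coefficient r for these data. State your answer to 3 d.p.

-0.600

n = 6, Σx = 409.5, Σy = 283.4, Σx² = 28219.43, Σy² = 13502.1, Σxy = 19235.64
nΣxy − ΣxΣy = 115413.84 − 116052.3 = -638.46
nΣx² − (Σx)² = 169316.58 − 167690.25 = 1626.33; nΣy² − (Σy)² = 81012.6 − 80315.56 = 697.04
r = -638.46 / √(1626.33 × 697.04) = -638.46 / 1064.7145 ≈ -0.600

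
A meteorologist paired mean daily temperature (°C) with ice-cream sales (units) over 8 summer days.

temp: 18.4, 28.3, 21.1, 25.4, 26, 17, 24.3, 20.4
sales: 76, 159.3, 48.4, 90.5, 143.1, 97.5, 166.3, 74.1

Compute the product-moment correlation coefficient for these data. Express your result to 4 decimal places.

n = 8, Σx = 180.9, Σy = 855.2, Σx² = 4201.47, Σy² = 104815.66, Σxy = 20157.36
nΣxy − ΣxΣy = 161258.88 − 154705.68 = 6553.2
nΣx² − (Σx)² = 33611.76 − 32724.81 = 886.95; nΣy² − (Σy)² = 838525.28 − 731367.04 = 107158.24
r = 6553.2 / √(886.95 × 107158.24) = 6553.2 / 9749.0513 ≈ 0.6722

0.6722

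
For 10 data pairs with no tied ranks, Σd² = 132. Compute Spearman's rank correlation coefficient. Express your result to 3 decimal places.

0.200

ρ = 1 − 6Σd² / [n(n²−1)] = 1 − 6×132 / (10×99)
  = 1 − 792/990 = 1 − 0.8000 ≈ 0.200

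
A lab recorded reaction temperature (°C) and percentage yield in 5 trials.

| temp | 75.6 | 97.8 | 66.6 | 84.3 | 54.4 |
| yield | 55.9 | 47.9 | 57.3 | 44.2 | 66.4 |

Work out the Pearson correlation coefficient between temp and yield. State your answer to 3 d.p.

n = 5, Σx = 378.7, Σy = 271.7, Σx² = 29781.61, Σy² = 15065.11, Σxy = 20065.06
nΣxy − ΣxΣy = 100325.3 − 102892.79 = -2567.49
nΣx² − (Σx)² = 148908.05 − 143413.69 = 5494.36; nΣy² − (Σy)² = 75325.55 − 73820.89 = 1504.66
r = -2567.49 / √(5494.36 × 1504.66) = -2567.49 / 2875.2641 ≈ -0.893

-0.893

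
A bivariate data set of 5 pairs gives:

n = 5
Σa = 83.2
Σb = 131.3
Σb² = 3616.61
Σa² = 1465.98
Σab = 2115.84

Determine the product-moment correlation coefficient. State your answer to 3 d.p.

r = (nΣab − ΣaΣb) / √[(nΣa² − (Σa)²)(nΣb² − (Σb)²)]
Numerator: 5×2115.84 − 83.2×131.3 = -344.96
Denominator: √[(7329.9 − 6922.24)(18083.05 − 17239.69)] = √[407.66 × 843.36] = 586.3481
r = -344.96 / 586.3481 ≈ -0.588

-0.588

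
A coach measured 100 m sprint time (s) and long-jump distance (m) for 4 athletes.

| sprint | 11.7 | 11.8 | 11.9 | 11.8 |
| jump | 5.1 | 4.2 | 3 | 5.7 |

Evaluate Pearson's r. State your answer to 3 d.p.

-0.730

n = 4, Σx = 47.2, Σy = 18, Σx² = 556.98, Σy² = 85.14, Σxy = 212.19
nΣxy − ΣxΣy = 848.76 − 849.6 = -0.84
nΣx² − (Σx)² = 2227.92 − 2227.84 = 0.08; nΣy² − (Σy)² = 340.56 − 324 = 16.56
r = -0.84 / √(0.08 × 16.56) = -0.84 / 1.1510 ≈ -0.730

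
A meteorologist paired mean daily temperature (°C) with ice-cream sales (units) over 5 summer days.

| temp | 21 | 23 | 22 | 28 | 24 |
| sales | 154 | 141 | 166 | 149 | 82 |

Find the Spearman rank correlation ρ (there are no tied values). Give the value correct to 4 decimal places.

Rank temp: 1, 3, 2, 5, 4
Rank sales: 4, 2, 5, 3, 1
d = rank(temp) − rank(sales): -3, 1, -3, 2, 3; Σd² = 32
ρ = 1 − 6Σd² / [n(n²−1)] = 1 − 6×32 / (5×24) = 1 − 192/120 ≈ -0.6000

-0.6000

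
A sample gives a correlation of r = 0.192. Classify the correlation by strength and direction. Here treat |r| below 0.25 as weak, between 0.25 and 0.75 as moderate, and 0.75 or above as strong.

r = 0.192 > 0 so the relationship is positive.
|r| = 0.192, which falls in the weak range.

weak positive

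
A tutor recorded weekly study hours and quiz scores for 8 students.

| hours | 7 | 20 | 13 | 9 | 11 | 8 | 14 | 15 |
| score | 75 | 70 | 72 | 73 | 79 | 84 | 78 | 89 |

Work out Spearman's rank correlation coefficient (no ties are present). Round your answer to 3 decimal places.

Rank hours: 1, 8, 5, 3, 4, 2, 6, 7
Rank score: 4, 1, 2, 3, 6, 7, 5, 8
d = rank(hours) − rank(score): -3, 7, 3, 0, -2, -5, 1, -1; Σd² = 98
ρ = 1 − 6Σd² / [n(n²−1)] = 1 − 6×98 / (8×63) = 1 − 588/504 ≈ -0.167

-0.167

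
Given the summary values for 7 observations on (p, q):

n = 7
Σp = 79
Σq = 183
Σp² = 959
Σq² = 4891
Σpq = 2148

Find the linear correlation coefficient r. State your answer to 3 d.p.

r = (nΣpq − ΣpΣq) / √[(nΣp² − (Σp)²)(nΣq² − (Σq)²)]
Numerator: 7×2148 − 79×183 = 579
Denominator: √[(6713 − 6241)(34237 − 33489)] = √[472 × 748] = 594.1852
r = 579 / 594.1852 ≈ 0.974

0.974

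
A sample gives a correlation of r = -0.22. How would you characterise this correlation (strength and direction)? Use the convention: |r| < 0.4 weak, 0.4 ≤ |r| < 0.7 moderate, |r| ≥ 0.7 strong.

weak negative

r = -0.22 < 0 so the relationship is negative.
|r| = 0.22, which falls in the weak range.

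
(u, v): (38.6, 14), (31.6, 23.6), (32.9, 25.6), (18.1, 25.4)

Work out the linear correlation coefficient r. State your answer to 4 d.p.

-0.6723

n = 4, Σu = 121.2, Σv = 88.6, Σu² = 3898.54, Σv² = 2053.48, Σuv = 2588.14
nΣuv − ΣuΣv = 10352.56 − 10738.32 = -385.76
nΣu² − (Σu)² = 15594.16 − 14689.44 = 904.72; nΣv² − (Σv)² = 8213.92 − 7849.96 = 363.96
r = -385.76 / √(904.72 × 363.96) = -385.76 / 573.8309 ≈ -0.6723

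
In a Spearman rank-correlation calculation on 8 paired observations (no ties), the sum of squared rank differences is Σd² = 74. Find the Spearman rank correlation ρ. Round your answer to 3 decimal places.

ρ = 1 − 6Σd² / [n(n²−1)] = 1 − 6×74 / (8×63)
  = 1 − 444/504 = 1 − 0.8810 ≈ 0.119

0.119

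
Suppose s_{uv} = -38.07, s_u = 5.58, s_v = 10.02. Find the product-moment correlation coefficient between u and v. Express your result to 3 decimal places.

r = Cov(u,v) / (s_u · s_v) = -38.07 / (5.58 × 10.02)
  = -38.07 / 55.9116 ≈ -0.681

-0.681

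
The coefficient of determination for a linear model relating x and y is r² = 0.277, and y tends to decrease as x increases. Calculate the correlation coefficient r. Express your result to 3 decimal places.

-0.526

|r| = √0.277 = 0.526
The association is negative, so r = −0.526.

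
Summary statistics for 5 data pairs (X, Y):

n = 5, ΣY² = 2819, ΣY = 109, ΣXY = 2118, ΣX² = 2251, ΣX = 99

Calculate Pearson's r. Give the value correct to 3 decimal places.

r = (nΣXY − ΣXΣY) / √[(nΣX² − (ΣX)²)(nΣY² − (ΣY)²)]
Numerator: 5×2118 − 99×109 = -201
Denominator: √[(11255 − 9801)(14095 − 11881)] = √[1454 × 2214] = 1794.2007
r = -201 / 1794.2007 ≈ -0.112

-0.112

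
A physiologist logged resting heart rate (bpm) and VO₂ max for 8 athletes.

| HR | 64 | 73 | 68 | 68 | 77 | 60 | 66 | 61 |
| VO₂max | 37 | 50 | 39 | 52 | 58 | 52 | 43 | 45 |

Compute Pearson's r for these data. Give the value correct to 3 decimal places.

n = 8, Σx = 537, Σy = 376, Σx² = 36279, Σy² = 18036, Σxy = 25375
nΣxy − ΣxΣy = 203000 − 201912 = 1088
nΣx² − (Σx)² = 290232 − 288369 = 1863; nΣy² − (Σy)² = 144288 − 141376 = 2912
r = 1088 / √(1863 × 2912) = 1088 / 2329.1750 ≈ 0.467

0.467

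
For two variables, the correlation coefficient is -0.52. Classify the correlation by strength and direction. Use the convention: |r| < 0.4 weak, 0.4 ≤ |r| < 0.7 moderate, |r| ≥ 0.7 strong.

moderate negative

r = -0.52 < 0 so the relationship is negative.
|r| = 0.52, which falls in the moderate range.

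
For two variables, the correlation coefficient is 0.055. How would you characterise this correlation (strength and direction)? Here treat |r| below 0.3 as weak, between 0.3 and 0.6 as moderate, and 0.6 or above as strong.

r = 0.055 > 0 so the relationship is positive.
|r| = 0.055, which falls in the weak range.

weak positive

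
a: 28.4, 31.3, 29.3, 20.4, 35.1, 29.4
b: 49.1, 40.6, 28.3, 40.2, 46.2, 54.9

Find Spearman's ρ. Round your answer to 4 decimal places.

0.2571

Rank a: 2, 5, 3, 1, 6, 4
Rank b: 5, 3, 1, 2, 4, 6
d = rank(a) − rank(b): -3, 2, 2, -1, 2, -2; Σd² = 26
ρ = 1 − 6Σd² / [n(n²−1)] = 1 − 6×26 / (6×35) = 1 − 156/210 ≈ 0.2571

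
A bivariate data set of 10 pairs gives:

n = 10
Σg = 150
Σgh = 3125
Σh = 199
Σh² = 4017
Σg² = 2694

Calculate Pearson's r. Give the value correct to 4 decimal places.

r = (nΣgh − ΣgΣh) / √[(nΣg² − (Σg)²)(nΣh² − (Σh)²)]
Numerator: 10×3125 − 150×199 = 1400
Denominator: √[(26940 − 22500)(40170 − 39601)] = √[4440 × 569] = 1589.4527
r = 1400 / 1589.4527 ≈ 0.8808

0.8808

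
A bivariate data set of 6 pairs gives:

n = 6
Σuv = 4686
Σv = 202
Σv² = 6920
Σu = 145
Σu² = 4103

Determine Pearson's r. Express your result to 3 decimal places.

r = (nΣuv − ΣuΣv) / √[(nΣu² − (Σu)²)(nΣv² − (Σv)²)]
Numerator: 6×4686 − 145×202 = -1174
Denominator: √[(24618 − 21025)(41520 − 40804)] = √[3593 × 716] = 1603.9289
r = -1174 / 1603.9289 ≈ -0.732

-0.732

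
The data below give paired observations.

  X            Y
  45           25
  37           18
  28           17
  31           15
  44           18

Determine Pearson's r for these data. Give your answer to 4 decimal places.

n = 5, ΣX = 185, ΣY = 93, ΣX² = 7075, ΣY² = 1787, ΣXY = 3524
nΣXY − ΣXΣY = 17620 − 17205 = 415
nΣX² − (ΣX)² = 35375 − 34225 = 1150; nΣY² − (ΣY)² = 8935 − 8649 = 286
r = 415 / √(1150 × 286) = 415 / 573.4980 ≈ 0.7236

0.7236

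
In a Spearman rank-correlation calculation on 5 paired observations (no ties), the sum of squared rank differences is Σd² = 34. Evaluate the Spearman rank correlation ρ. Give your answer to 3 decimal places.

-0.700

ρ = 1 − 6Σd² / [n(n²−1)] = 1 − 6×34 / (5×24)
  = 1 − 204/120 = 1 − 1.7000 ≈ -0.700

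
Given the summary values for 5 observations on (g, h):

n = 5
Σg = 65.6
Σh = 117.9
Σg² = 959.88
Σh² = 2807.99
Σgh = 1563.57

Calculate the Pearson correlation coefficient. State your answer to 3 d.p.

0.318

r = (nΣgh − ΣgΣh) / √[(nΣg² − (Σg)²)(nΣh² − (Σh)²)]
Numerator: 5×1563.57 − 65.6×117.9 = 83.61
Denominator: √[(4799.4 − 4303.36)(14039.95 − 13900.41)] = √[496.04 × 139.54] = 263.0920
r = 83.61 / 263.0920 ≈ 0.318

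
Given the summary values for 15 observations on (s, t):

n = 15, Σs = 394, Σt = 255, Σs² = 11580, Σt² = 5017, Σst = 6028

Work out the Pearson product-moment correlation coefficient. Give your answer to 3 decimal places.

-0.731

r = (nΣst − ΣsΣt) / √[(nΣs² − (Σs)²)(nΣt² − (Σt)²)]
Numerator: 15×6028 − 394×255 = -10050
Denominator: √[(173700 − 155236)(75255 − 65025)] = √[18464 × 10230] = 13743.6065
r = -10050 / 13743.6065 ≈ -0.731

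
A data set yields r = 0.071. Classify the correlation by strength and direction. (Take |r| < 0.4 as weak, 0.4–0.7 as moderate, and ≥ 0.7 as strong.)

weak positive

r = 0.071 > 0 so the relationship is positive.
|r| = 0.071, which falls in the weak range.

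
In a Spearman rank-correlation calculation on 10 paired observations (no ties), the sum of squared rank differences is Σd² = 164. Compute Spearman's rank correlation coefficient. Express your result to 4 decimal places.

ρ = 1 − 6Σd² / [n(n²−1)] = 1 − 6×164 / (10×99)
  = 1 − 984/990 = 1 − 0.99394 ≈ 0.0061

0.0061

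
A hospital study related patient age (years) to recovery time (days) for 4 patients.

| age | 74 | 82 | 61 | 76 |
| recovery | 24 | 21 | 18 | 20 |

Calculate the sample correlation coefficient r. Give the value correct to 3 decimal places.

0.546

n = 4, Σx = 293, Σy = 83, Σx² = 21697, Σy² = 1741, Σxy = 6116
nΣxy − ΣxΣy = 24464 − 24319 = 145
nΣx² − (Σx)² = 86788 − 85849 = 939; nΣy² − (Σy)² = 6964 − 6889 = 75
r = 145 / √(939 × 75) = 145 / 265.3771 ≈ 0.546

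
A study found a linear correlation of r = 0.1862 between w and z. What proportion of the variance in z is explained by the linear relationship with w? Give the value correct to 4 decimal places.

0.0347

r² = (0.1862)² = 0.0347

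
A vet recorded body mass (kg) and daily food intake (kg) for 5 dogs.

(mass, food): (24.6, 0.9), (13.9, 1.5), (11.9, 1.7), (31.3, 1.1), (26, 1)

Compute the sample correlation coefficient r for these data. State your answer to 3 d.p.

-0.868

n = 5, Σx = 107.7, Σy = 6.2, Σx² = 2595.67, Σy² = 8.16, Σxy = 123.65
nΣxy − ΣxΣy = 618.25 − 667.74 = -49.49
nΣx² − (Σx)² = 12978.35 − 11599.29 = 1379.06; nΣy² − (Σy)² = 40.8 − 38.44 = 2.36
r = -49.49 / √(1379.06 × 2.36) = -49.49 / 57.0489 ≈ -0.868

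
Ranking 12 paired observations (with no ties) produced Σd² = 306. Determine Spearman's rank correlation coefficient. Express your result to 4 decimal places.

ρ = 1 − 6Σd² / [n(n²−1)] = 1 − 6×306 / (12×143)
  = 1 − 1836/1716 = 1 − 1.06993 ≈ -0.0699

-0.0699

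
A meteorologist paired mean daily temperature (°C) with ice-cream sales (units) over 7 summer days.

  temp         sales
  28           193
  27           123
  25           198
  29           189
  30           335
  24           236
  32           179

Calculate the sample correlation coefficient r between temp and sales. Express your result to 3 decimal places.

0.111

n = 7, Σx = 195, Σy = 1453, Σx² = 5479, Σy² = 327265, Σxy = 40598
nΣxy − ΣxΣy = 284186 − 283335 = 851
nΣx² − (Σx)² = 38353 − 38025 = 328; nΣy² − (Σy)² = 2290855 − 2111209 = 179646
r = 851 / √(328 × 179646) = 851 / 7676.1897 ≈ 0.111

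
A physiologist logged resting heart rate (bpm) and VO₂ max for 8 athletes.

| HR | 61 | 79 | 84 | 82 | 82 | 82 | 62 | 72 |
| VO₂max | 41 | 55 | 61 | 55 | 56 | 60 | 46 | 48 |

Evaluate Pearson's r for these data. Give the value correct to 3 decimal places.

n = 8, Σx = 604, Σy = 422, Σx² = 46218, Σy² = 22608, Σxy = 32300
nΣxy − ΣxΣy = 258400 − 254888 = 3512
nΣx² − (Σx)² = 369744 − 364816 = 4928; nΣy² − (Σy)² = 180864 − 178084 = 2780
r = 3512 / √(4928 × 2780) = 3512 / 3701.3295 ≈ 0.949

0.949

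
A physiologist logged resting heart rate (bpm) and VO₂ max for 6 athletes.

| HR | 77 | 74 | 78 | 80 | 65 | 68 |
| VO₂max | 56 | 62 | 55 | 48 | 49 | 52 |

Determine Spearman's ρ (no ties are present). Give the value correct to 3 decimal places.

-0.086

Rank HR: 4, 3, 5, 6, 1, 2
Rank VO₂max: 5, 6, 4, 1, 2, 3
d = rank(HR) − rank(VO₂max): -1, -3, 1, 5, -1, -1; Σd² = 38
ρ = 1 − 6Σd² / [n(n²−1)] = 1 − 6×38 / (6×35) = 1 − 228/210 ≈ -0.086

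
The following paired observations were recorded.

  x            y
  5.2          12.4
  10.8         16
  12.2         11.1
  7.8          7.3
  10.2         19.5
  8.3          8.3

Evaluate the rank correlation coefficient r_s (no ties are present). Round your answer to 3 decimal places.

0.314

Rank x: 1, 5, 6, 2, 4, 3
Rank y: 4, 5, 3, 1, 6, 2
d = rank(x) − rank(y): -3, 0, 3, 1, -2, 1; Σd² = 24
ρ = 1 − 6Σd² / [n(n²−1)] = 1 − 6×24 / (6×35) = 1 − 144/210 ≈ 0.314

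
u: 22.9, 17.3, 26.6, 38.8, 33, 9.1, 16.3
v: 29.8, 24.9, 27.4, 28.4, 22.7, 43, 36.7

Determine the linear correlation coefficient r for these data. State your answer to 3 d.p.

-0.700

n = 7, Σu = 164, Σv = 212.9, Σu² = 4474.2, Σv² = 6776.55, Σuv = 4682.56
nΣuv − ΣuΣv = 32777.92 − 34915.6 = -2137.68
nΣu² − (Σu)² = 31319.4 − 26896 = 4423.4; nΣv² − (Σv)² = 47435.85 − 45326.41 = 2109.44
r = -2137.68 / √(4423.4 × 2109.44) = -2137.68 / 3054.6517 ≈ -0.700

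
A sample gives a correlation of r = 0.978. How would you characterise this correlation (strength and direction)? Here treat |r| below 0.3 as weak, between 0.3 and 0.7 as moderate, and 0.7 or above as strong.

r = 0.978 > 0 so the relationship is positive.
|r| = 0.978, which falls in the strong range.

strong positive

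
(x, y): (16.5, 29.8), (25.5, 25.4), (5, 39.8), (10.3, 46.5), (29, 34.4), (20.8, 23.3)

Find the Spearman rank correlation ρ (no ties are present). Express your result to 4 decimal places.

Rank x: 3, 5, 1, 2, 6, 4
Rank y: 3, 2, 5, 6, 4, 1
d = rank(x) − rank(y): 0, 3, -4, -4, 2, 3; Σd² = 54
ρ = 1 − 6Σd² / [n(n²−1)] = 1 − 6×54 / (6×35) = 1 − 324/210 ≈ -0.5429

-0.5429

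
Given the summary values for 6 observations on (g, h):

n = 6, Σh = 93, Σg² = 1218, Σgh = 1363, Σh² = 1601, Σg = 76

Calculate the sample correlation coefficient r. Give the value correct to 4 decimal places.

r = (nΣgh − ΣgΣh) / √[(nΣg² − (Σg)²)(nΣh² − (Σh)²)]
Numerator: 6×1363 − 76×93 = 1110
Denominator: √[(7308 − 5776)(9606 − 8649)] = √[1532 × 957] = 1210.8361
r = 1110 / 1210.8361 ≈ 0.9167

0.9167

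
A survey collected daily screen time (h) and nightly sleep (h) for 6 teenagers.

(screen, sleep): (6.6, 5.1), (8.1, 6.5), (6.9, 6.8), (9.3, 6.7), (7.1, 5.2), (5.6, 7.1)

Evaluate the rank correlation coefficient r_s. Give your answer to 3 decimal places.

-0.200

Rank screen: 2, 5, 3, 6, 4, 1
Rank sleep: 1, 3, 5, 4, 2, 6
d = rank(screen) − rank(sleep): 1, 2, -2, 2, 2, -5; Σd² = 42
ρ = 1 − 6Σd² / [n(n²−1)] = 1 − 6×42 / (6×35) = 1 − 252/210 ≈ -0.200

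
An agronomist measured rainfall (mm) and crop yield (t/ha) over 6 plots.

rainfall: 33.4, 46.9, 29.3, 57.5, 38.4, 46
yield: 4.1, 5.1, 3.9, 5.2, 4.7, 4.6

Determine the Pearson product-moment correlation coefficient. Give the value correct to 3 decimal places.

n = 6, Σx = 251.5, Σy = 27.6, Σx² = 11070.47, Σy² = 128.32, Σxy = 1181.48
nΣxy − ΣxΣy = 7088.88 − 6941.4 = 147.48
nΣx² − (Σx)² = 66422.82 − 63252.25 = 3170.57; nΣy² − (Σy)² = 769.92 − 761.76 = 8.16
r = 147.48 / √(3170.57 × 8.16) = 147.48 / 160.8473 ≈ 0.917

0.917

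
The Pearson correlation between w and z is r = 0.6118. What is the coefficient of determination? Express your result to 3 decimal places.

0.374

r² = (0.6118)² = 0.374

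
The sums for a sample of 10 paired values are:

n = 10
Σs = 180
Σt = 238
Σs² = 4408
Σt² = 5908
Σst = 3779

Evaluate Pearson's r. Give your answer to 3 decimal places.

-0.947

r = (nΣst − ΣsΣt) / √[(nΣs² − (Σs)²)(nΣt² − (Σt)²)]
Numerator: 10×3779 − 180×238 = -5050
Denominator: √[(44080 − 32400)(59080 − 56644)] = √[11680 × 2436] = 5334.0866
r = -5050 / 5334.0866 ≈ -0.947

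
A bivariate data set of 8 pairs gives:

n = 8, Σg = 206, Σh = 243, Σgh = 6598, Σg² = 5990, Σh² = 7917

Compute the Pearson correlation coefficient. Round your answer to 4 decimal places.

0.5622

r = (nΣgh − ΣgΣh) / √[(nΣg² − (Σg)²)(nΣh² − (Σh)²)]
Numerator: 8×6598 − 206×243 = 2726
Denominator: √[(47920 − 42436)(63336 − 59049)] = √[5484 × 4287] = 4848.7017
r = 2726 / 4848.7017 ≈ 0.5622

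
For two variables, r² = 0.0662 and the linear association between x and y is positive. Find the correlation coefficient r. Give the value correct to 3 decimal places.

0.257

|r| = √0.0662 = 0.257
The association is positive, so r = 0.257.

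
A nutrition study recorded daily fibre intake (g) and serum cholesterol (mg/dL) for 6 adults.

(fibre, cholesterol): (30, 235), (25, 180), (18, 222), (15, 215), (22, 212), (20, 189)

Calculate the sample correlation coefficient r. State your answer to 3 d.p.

n = 6, Σx = 130, Σy = 1253, Σx² = 2958, Σy² = 263799, Σxy = 27215
nΣxy − ΣxΣy = 163290 − 162890 = 400
nΣx² − (Σx)² = 17748 − 16900 = 848; nΣy² − (Σy)² = 1582794 − 1570009 = 12785
r = 400 / √(848 × 12785) = 400 / 3292.6706 ≈ 0.121

0.121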